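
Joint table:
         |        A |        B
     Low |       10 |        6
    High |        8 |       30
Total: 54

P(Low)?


P(Low) = (10+6)/54 = 16/54 = 8/27

P(Low) = 8/27 ≈ 29.63%


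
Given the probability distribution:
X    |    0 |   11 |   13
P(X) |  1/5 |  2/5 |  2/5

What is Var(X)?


E[X] = 48/5
E[X²] = 116
Var(X) = E[X²] - (E[X])² = 116 - 2304/25 = 596/25

Var(X) = 596/25 ≈ 23.8400


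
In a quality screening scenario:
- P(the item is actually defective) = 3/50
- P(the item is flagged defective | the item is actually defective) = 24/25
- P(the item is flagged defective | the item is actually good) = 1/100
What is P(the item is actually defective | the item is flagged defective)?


Using Bayes' theorem:
P(A|B) = P(B|A)·P(A) / P(B)

P(the item is flagged defective) = 24/25 × 3/50 + 1/100 × 47/50
= 36/625 + 47/5000 = 67/1000

P(the item is actually defective|the item is flagged defective) = (36/625) / (67/1000) = 288/335

P(the item is actually defective|the item is flagged defective) = 288/335 ≈ 85.97%


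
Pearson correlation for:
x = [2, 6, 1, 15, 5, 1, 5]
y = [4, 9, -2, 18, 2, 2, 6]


n=7, Σx=35, Σy=39, Σxy=372, Σx²=317, Σy²=469
r = (7×372 - 35×39)/√((7×317 - 35²)(7×469 - 39²))
= 1239/√(994×1762) = 1239/√1751428 ≈ 1239/1323.4153 ≈ 0.9362

r ≈ 0.9362


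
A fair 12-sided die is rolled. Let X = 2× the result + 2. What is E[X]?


E[die] = (1+12)/2 = 13/2
E[X] = 2×13/2 + 2 = 15

E[X] = 15


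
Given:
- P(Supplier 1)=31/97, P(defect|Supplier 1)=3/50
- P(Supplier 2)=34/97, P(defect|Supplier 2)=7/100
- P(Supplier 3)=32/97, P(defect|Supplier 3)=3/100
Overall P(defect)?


P(B) = Σ P(B|Aᵢ)×P(Aᵢ)
  3/50×31/97 = 93/4850
  7/100×34/97 = 119/4850
  3/100×32/97 = 24/2425
Sum = 26/485

P(defect) = 26/485 ≈ 5.36%


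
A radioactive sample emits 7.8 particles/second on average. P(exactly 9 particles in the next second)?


Poisson(λ=7.8): P(X=9) = e^(-λ)×λ^k/k!
= e^(-7.8) × 7.8^9 / 9!
≈ 0.000409734979 × 106868920.913 / 362880 ≈ 0.120668

P(X=9) ≈ 0.120668 ≈ 12.07%


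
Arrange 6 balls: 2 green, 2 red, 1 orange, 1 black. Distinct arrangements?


6!/(2!×2!×1!×1!) = 180

180


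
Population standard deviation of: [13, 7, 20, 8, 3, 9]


Mean = 60/6 = 10
  (13-10)²=9
  (7-10)²=9
  (20-10)²=100
  (8-10)²=4
  (3-10)²=49
  (9-10)²=1
Σ(x-μ)² = 172
σ² = 172/6 = 86/3

σ = √(86/3) ≈ 5.3541


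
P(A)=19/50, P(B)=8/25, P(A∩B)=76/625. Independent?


P(A)×P(B) = 76/625
P(A∩B) = 76/625
Equal ✓ → Independent

Yes, independent


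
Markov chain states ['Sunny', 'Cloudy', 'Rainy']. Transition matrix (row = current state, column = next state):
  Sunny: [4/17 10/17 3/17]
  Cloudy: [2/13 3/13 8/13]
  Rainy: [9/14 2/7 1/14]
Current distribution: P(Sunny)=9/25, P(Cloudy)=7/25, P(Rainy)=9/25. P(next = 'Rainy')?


P(next=Rainy) = Σᵢ P(now=i)×P(i→Rainy)
= 9/25×3/17 + 7/25×8/13 + 9/25×1/14
= 27/425 + 56/325 + 9/350 = 20231/77350

P = 20231/77350 ≈ 0.2616


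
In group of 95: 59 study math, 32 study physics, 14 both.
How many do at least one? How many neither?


|A∪B| = 59+32-14 = 77
Neither = 95-77 = 18

At least one: 77; Neither: 18


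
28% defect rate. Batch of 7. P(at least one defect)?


P(all good) = (18/25)^7 = 612220032/6103515625
P(≥1 defect) = 5491295593/6103515625

P = 5491295593/6103515625 ≈ 89.97%


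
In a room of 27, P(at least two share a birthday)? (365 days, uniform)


P(all different) = Π(365-i)/365 for i=0..26
= 0.373141
P(match) = 1 - 0.373141 = 0.626859

P ≈ 0.6269 ≈ 62.69%


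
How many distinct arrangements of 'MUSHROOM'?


Letters: 8, freq: {'M': 2, 'U': 1, 'S': 1, 'H': 1, 'R': 1, 'O': 2}
8!/(2!×1!×1!×1!×1!×2!) = 40320/4 = 10080

10080


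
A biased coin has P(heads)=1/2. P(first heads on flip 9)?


Geometric: P(X=9) = (1-p)^(k-1)×p = (1/2)^8×1/2 = 1/512

P(X=9) = 1/512 ≈ 0.20%


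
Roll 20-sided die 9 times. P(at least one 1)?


P(no 1)^9 = (19/20)^9 = 322687697779/512000000000
P(≥1) = 1 - 322687697779/512000000000 = 189312302221/512000000000

P = 189312302221/512000000000 ≈ 36.98%


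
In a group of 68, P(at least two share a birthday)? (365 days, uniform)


P(all different) = Π(365-i)/365 for i=0..67
= 0.001274
P(match) = 1 - 0.001274 = 0.998726

P ≈ 0.9987 ≈ 99.87%


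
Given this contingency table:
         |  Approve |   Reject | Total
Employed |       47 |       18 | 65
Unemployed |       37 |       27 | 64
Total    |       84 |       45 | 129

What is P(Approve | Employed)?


P(Approve | Employed) = 47/(47+18) = 47/65

P(Approve|Employed) = 47/65 ≈ 72.31%


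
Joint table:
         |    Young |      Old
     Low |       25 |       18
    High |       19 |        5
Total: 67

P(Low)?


P(Low) = (25+18)/67 = 43/67

P(Low) = 43/67 ≈ 64.18%


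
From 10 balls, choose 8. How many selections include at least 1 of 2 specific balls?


Complement: C(10,8) - C(8,8) = 45 - 1 = 44

44


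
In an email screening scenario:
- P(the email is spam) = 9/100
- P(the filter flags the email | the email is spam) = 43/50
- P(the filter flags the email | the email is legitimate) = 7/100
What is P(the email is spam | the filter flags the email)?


Using Bayes' theorem:
P(A|B) = P(B|A)·P(A) / P(B)

P(the filter flags the email) = 43/50 × 9/100 + 7/100 × 91/100
= 387/5000 + 637/10000 = 1411/10000

P(the email is spam|the filter flags the email) = (387/5000) / (1411/10000) = 774/1411

P(the email is spam|the filter flags the email) = 774/1411 ≈ 54.85%


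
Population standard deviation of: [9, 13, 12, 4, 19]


Mean = 57/5
  (9-57/5)²=144/25
  (13-57/5)²=64/25
  (12-57/5)²=9/25
  (4-57/5)²=1369/25
  (19-57/5)²=1444/25
Σ(x-μ)² = 606/5
σ² = (606/5)/5 = 606/25

σ = √(606/25) ≈ 4.9234


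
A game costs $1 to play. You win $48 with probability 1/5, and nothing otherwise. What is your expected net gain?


E[gain] = (48-1)×1/5 + (-1)×4/5
= 47/5 - 4/5 = 43/5

Expected net gain = $43/5 ≈ $8.60


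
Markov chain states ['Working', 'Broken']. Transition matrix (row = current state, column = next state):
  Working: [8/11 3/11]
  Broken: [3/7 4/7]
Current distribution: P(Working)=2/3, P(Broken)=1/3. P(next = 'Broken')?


P(next=Broken) = Σᵢ P(now=i)×P(i→Broken)
= 2/3×3/11 + 1/3×4/7
= 2/11 + 4/21 = 86/231

P = 86/231 ≈ 0.3723


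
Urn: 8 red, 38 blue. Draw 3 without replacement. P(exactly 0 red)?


Hypergeometric: C(8,0)×C(38,3)/C(46,3)
= 1×8436/15180 = 703/1265

P(X=0) = 703/1265 ≈ 55.57%


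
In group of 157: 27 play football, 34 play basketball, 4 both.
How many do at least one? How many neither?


|A∪B| = 27+34-4 = 57
Neither = 157-57 = 100

At least one: 57; Neither: 100


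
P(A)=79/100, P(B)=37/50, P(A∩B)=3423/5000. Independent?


P(A)×P(B) = 2923/5000
P(A∩B) = 3423/5000
Not equal → NOT independent

No, not independent


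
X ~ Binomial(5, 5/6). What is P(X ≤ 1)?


P(X ≤ 1) = Σ P(X=i) for i=0..1
P(X=0) = 1/7776
P(X=1) = 25/7776
Sum = 13/3888

P(X ≤ 1) = 13/3888 ≈ 0.33%


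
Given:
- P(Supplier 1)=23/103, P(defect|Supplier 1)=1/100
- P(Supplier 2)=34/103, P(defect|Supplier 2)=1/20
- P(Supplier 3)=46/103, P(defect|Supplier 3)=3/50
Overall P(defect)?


P(B) = Σ P(B|Aᵢ)×P(Aᵢ)
  1/100×23/103 = 23/10300
  1/20×34/103 = 17/1030
  3/50×46/103 = 69/2575
Sum = 469/10300

P(defect) = 469/10300 ≈ 4.55%


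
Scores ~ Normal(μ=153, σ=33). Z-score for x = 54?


z = (x - μ)/σ = (54 - 153)/33 = -3.0

z = -3.0


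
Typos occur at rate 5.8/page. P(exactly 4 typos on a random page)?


Poisson(λ=5.8): P(X=4) = e^(-λ)×λ^k/k!
= e^(-5.8) × 5.8^4 / 4!
≈ 0.003027554745 × 1131.6496 / 24 ≈ 0.142755

P(X=4) ≈ 0.142755 ≈ 14.28%


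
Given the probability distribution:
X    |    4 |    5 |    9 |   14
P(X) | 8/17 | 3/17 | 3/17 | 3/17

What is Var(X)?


E[X] = 116/17
E[X²] = 1034/17
Var(X) = E[X²] - (E[X])² = 1034/17 - 13456/289 = 4122/289

Var(X) = 4122/289 ≈ 14.2630


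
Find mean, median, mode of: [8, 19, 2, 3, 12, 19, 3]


Sorted: [2, 3, 3, 8, 12, 19, 19]
Mean = 66/7
Median = 8
Freq: {8: 1, 19: 2, 2: 1, 3: 2, 12: 1}
Mode: [3, 19]

Mean=66/7, Median=8, Mode=[3, 19]


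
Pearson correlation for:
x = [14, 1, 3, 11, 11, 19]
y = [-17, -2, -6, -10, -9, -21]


n=6, Σx=59, Σy=-65, Σxy=-866, Σx²=809, Σy²=951
r = (6×(-866) - 59×(-65))/√((6×809 - 59²)(6×951 - (-65)²))
= -1361/√(1373×1481) = -1361/√2033413 ≈ -1361/1425.9779 ≈ -0.9544

r ≈ -0.9544


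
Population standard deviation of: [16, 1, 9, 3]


Mean = 29/4
  (16-29/4)²=1225/16
  (1-29/4)²=625/16
  (9-29/4)²=49/16
  (3-29/4)²=289/16
Σ(x-μ)² = 547/4
σ² = (547/4)/4 = 547/16

σ = √(547/16) ≈ 5.8470


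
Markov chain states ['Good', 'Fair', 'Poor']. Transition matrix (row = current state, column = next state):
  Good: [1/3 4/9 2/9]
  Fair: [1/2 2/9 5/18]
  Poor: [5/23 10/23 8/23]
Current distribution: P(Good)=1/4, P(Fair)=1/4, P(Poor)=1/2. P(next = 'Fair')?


P(next=Fair) = Σᵢ P(now=i)×P(i→Fair)
= 1/4×4/9 + 1/4×2/9 + 1/2×10/23
= 1/9 + 1/18 + 5/23 = 53/138

P = 53/138 ≈ 0.3841


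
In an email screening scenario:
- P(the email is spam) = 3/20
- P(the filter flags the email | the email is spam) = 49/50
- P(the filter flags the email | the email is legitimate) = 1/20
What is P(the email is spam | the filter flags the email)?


Using Bayes' theorem:
P(A|B) = P(B|A)·P(A) / P(B)

P(the filter flags the email) = 49/50 × 3/20 + 1/20 × 17/20
= 147/1000 + 17/400 = 379/2000

P(the email is spam|the filter flags the email) = (147/1000) / (379/2000) = 294/379

P(the email is spam|the filter flags the email) = 294/379 ≈ 77.57%


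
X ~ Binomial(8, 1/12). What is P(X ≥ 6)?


P(X ≥ 6) = Σ P(X=i) for i=6..8
P(X=6) = 847/107495424
P(X=7) = 11/53747712
P(X=8) = 1/429981696
Sum = 1159/143327232

P(X ≥ 6) = 1159/143327232 ≈ 0.00%


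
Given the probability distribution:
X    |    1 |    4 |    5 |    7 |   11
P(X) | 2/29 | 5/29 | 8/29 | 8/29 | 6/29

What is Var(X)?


E[X] = 184/29
E[X²] = 1400/29
Var(X) = E[X²] - (E[X])² = 1400/29 - 33856/841 = 6744/841

Var(X) = 6744/841 ≈ 8.0190


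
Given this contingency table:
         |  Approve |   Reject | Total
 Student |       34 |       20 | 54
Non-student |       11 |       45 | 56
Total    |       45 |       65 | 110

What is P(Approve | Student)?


P(Approve | Student) = 34/(34+20) = 34/54 = 17/27

P(Approve|Student) = 17/27 ≈ 62.96%


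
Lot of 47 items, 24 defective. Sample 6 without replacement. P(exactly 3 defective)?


Hypergeometric: C(24,3)×C(23,3)/C(47,6)
= 2024×1771/10737573 = 2024/6063

P(X=3) = 2024/6063 ≈ 33.38%


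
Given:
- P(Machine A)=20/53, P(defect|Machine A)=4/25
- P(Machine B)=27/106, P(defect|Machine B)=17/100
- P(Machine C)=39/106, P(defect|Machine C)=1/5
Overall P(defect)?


P(B) = Σ P(B|Aᵢ)×P(Aᵢ)
  4/25×20/53 = 16/265
  17/100×27/106 = 459/10600
  1/5×39/106 = 39/530
Sum = 1879/10600

P(defect) = 1879/10600 ≈ 17.73%


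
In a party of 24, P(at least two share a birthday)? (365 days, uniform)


P(all different) = Π(365-i)/365 for i=0..23
= 0.461656
P(match) = 1 - 0.461656 = 0.538344

P ≈ 0.5383 ≈ 53.83%


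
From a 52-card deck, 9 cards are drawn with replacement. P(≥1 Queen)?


P(not a Queen) = 48/52 = 12/13
P(none in 9 draws) = (12/13)^9 = 5159780352/10604499373
P(≥1 Queen) = 1 - 5159780352/10604499373 = 5444719021/10604499373

P = 5444719021/10604499373 ≈ 51.34%


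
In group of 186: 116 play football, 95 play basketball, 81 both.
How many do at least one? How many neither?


|A∪B| = 116+95-81 = 130
Neither = 186-130 = 56

At least one: 130; Neither: 56


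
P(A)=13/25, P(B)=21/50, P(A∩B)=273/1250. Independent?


P(A)×P(B) = 273/1250
P(A∩B) = 273/1250
Equal ✓ → Independent

Yes, independent


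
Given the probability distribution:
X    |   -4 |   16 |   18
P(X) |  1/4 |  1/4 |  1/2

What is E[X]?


E[X] = Σ x·P(X=x)
= (-4)×(1/4) + (16)×(1/4) + (18)×(1/2)
= 12

E[X] = 12


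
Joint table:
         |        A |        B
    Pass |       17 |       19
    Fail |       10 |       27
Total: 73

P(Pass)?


P(Pass) = (17+19)/73 = 36/73

P(Pass) = 36/73 ≈ 49.32%


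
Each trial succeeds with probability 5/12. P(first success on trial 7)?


Geometric: P(X=7) = (1-p)^(k-1)×p = (7/12)^6×5/12 = 588245/35831808

P(X=7) = 588245/35831808 ≈ 1.64%


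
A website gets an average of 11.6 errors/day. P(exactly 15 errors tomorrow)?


Poisson(λ=11.6): P(X=15) = e^(-λ)×λ^k/k!
= e^(-11.6) × 11.6^15 / 15!
≈ 9.166087736e-06 × 9.26552086549e+15 / 1307674368000 ≈ 0.064946

P(X=15) ≈ 0.064946 ≈ 6.49%


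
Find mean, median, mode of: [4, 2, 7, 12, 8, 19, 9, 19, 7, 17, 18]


Sorted: [2, 4, 7, 7, 8, 9, 12, 17, 18, 19, 19]
Mean = 122/11
Median = 9
Freq: {4: 1, 2: 1, 7: 2, 12: 1, 8: 1, 19: 2, 9: 1, 17: 1, 18: 1}
Mode: [7, 19]

Mean=122/11, Median=9, Mode=[7, 19]


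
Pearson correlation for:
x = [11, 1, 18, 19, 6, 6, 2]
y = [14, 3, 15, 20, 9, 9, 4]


n=7, Σx=63, Σy=74, Σxy=923, Σx²=883, Σy²=1008
r = (7×923 - 63×74)/√((7×883 - 63²)(7×1008 - 74²))
= 1799/√(2212×1580) = 1799/√3494960 ≈ 1799/1869.4812 ≈ 0.9623

r ≈ 0.9623


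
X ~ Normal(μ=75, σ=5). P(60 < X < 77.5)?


z₁=(60-75)/5=-3.0, z₂=(77.5-75)/5=0.5
P = Φ(0.5) - Φ(-3.0) = 0.691462 - 0.001350 = 0.690112 ≈ 0.6901

P(60 < X < 77.5) ≈ 0.6901


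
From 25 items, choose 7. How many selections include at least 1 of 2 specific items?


Complement: C(25,7) - C(23,7) = 480700 - 245157 = 235543

235543


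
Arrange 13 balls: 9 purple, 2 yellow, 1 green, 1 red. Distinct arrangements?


13!/(9!×2!×1!×1!) = 8580

8580


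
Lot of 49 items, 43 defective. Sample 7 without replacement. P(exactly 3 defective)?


Hypergeometric: C(43,3)×C(6,4)/C(49,7)
= 12341×15/85900584 = 205/95128

P(X=3) = 205/95128 ≈ 0.22%


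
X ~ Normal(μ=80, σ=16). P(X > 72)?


z = (72-80)/16 = -0.5
P(X > 72) = 1 - P(Z ≤ -0.5) = 1 - 0.3085 = 0.6915

P(X > 72) ≈ 0.6915


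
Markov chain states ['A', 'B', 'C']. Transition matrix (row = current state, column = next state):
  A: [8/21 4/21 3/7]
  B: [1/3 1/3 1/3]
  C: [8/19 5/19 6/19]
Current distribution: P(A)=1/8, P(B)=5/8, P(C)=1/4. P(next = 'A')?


P(next=A) = Σᵢ P(now=i)×P(i→A)
= 1/8×8/21 + 5/8×1/3 + 1/4×8/19
= 1/21 + 5/24 + 2/19 = 1153/3192

P = 1153/3192 ≈ 0.3612


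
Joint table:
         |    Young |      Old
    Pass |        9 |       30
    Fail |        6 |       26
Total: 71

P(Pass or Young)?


P(Pass∨Young) = P(Pass) + P(Young) - P(Pass∧Young)
= (39 + 15 - 9)/71 = 45/71

P = 45/71 ≈ 63.38%


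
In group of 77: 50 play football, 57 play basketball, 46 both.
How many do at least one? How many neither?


|A∪B| = 50+57-46 = 61
Neither = 77-61 = 16

At least one: 61; Neither: 16


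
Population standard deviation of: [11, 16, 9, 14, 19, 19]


Mean = 88/6 = 44/3
  (11-44/3)²=121/9
  (16-44/3)²=16/9
  (9-44/3)²=289/9
  (14-44/3)²=4/9
  (19-44/3)²=169/9
  (19-44/3)²=169/9
Σ(x-μ)² = 256/3
σ² = (256/3)/6 = 128/9

σ = √(128/9) ≈ 3.7712


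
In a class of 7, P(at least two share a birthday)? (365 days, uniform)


P(all different) = Π(365-i)/365 for i=0..6
= 0.943764
P(match) = 1 - 0.943764 = 0.056236

P ≈ 0.0562 ≈ 5.62%


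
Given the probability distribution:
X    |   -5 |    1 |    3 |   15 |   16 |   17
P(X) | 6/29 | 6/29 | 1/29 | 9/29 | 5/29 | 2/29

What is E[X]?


E[X] = Σ x·P(X=x)
= (-5)×(6/29) + (1)×(6/29) + (3)×(1/29) + (15)×(9/29) + (16)×(5/29) + (17)×(2/29)
= 228/29

E[X] = 228/29


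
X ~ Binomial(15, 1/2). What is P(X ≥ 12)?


P(X ≥ 12) = Σ P(X=i) for i=12..15
P(X=12) = 455/32768
P(X=13) = 105/32768
P(X=14) = 15/32768
P(X=15) = 1/32768
Sum = 9/512

P(X ≥ 12) = 9/512 ≈ 1.76%


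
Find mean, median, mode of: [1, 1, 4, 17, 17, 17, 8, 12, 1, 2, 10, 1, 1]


Sorted: [1, 1, 1, 1, 1, 2, 4, 8, 10, 12, 17, 17, 17]
Mean = 92/13
Median = 4
Freq: {1: 5, 4: 1, 17: 3, 8: 1, 12: 1, 2: 1, 10: 1}
Mode: [1]

Mean=92/13, Median=4, Mode=1


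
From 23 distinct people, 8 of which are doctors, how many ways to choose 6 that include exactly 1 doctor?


Choose 1 of the 8 doctors and 5 of the other 15 people:
C(8,1)×C(15,5) = 8×3003 = 24024

24024


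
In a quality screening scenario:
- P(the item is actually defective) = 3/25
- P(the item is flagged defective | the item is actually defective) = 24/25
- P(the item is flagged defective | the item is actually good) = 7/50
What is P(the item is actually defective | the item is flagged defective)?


Using Bayes' theorem:
P(A|B) = P(B|A)·P(A) / P(B)

P(the item is flagged defective) = 24/25 × 3/25 + 7/50 × 22/25
= 72/625 + 77/625 = 149/625

P(the item is actually defective|the item is flagged defective) = (72/625) / (149/625) = 72/149

P(the item is actually defective|the item is flagged defective) = 72/149 ≈ 48.32%


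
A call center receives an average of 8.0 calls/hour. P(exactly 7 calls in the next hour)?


Poisson(λ=8.0): P(X=7) = e^(-λ)×λ^k/k!
= e^(-8.0) × 8.0^7 / 7!
≈ 0.0003354626279 × 2097152 / 5040 ≈ 0.139587

P(X=7) ≈ 0.139587 ≈ 13.96%


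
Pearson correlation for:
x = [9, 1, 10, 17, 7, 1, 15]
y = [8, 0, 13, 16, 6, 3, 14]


n=7, Σx=60, Σy=60, Σxy=729, Σx²=746, Σy²=730
r = (7×729 - 60×60)/√((7×746 - 60²)(7×730 - 60²))
= 1503/√(1622×1510) = 1503/√2449220 ≈ 1503/1564.9984 ≈ 0.9604

r ≈ 0.9604


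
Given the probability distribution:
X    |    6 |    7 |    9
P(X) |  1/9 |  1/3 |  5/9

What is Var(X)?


E[X] = 8
E[X²] = 196/3
Var(X) = E[X²] - (E[X])² = 196/3 - 64 = 4/3

Var(X) = 4/3 ≈ 1.3333


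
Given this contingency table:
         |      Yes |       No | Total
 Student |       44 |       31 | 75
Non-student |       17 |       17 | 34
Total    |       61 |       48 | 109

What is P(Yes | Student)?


P(Yes | Student) = 44/(44+31) = 44/75

P(Yes|Student) = 44/75 ≈ 58.67%


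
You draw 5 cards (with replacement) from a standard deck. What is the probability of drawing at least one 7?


P(not a 7) = 48/52 = 12/13
P(none in 5 draws) = (12/13)^5 = 248832/371293
P(≥1 7) = 1 - 248832/371293 = 122461/371293

P = 122461/371293 ≈ 32.98%


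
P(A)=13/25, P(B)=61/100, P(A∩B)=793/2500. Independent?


P(A)×P(B) = 793/2500
P(A∩B) = 793/2500
Equal ✓ → Independent

Yes, independent


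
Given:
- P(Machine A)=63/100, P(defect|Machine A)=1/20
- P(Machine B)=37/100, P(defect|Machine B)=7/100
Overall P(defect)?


P(B) = Σ P(B|Aᵢ)×P(Aᵢ)
  1/20×63/100 = 63/2000
  7/100×37/100 = 259/10000
Sum = 287/5000

P(defect) = 287/5000 ≈ 5.74%


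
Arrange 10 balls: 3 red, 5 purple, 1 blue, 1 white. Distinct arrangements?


10!/(3!×5!×1!×1!) = 5040

5040


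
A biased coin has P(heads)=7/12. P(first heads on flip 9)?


Geometric: P(X=9) = (1-p)^(k-1)×p = (5/12)^8×7/12 = 2734375/5159780352

P(X=9) = 2734375/5159780352 ≈ 0.05%


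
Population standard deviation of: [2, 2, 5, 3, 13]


Mean = 25/5 = 5
  (2-5)²=9
  (2-5)²=9
  (5-5)²=0
  (3-5)²=4
  (13-5)²=64
Σ(x-μ)² = 86
σ² = 86/5

σ = √(86/5) ≈ 4.1473


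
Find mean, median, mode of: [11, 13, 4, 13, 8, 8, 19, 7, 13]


Sorted: [4, 7, 8, 8, 11, 13, 13, 13, 19]
Mean = 96/9 = 32/3
Median = 11
Freq: {11: 1, 13: 3, 4: 1, 8: 2, 19: 1, 7: 1}
Mode: [13]

Mean=32/3, Median=11, Mode=13


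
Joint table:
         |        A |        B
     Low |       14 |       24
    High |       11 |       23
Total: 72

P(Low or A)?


P(Low∨A) = P(Low) + P(A) - P(Low∧A)
= (38 + 25 - 14)/72 = 49/72

P = 49/72 ≈ 68.06%


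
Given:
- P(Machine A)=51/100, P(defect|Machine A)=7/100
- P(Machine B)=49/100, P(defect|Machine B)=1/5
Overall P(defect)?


P(B) = Σ P(B|Aᵢ)×P(Aᵢ)
  7/100×51/100 = 357/10000
  1/5×49/100 = 49/500
Sum = 1337/10000

P(defect) = 1337/10000 ≈ 13.37%


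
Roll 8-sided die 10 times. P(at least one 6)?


P(no 6)^10 = (7/8)^10 = 282475249/1073741824
P(≥1) = 1 - 282475249/1073741824 = 791266575/1073741824

P = 791266575/1073741824 ≈ 73.69%


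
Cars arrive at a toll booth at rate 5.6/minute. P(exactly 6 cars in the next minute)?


Poisson(λ=5.6): P(X=6) = e^(-λ)×λ^k/k!
= e^(-5.6) × 5.6^6 / 6!
≈ 0.003697863716 × 30840.979456 / 720 ≈ 0.158397

P(X=6) ≈ 0.158397 ≈ 15.84%


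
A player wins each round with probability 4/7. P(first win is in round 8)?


Geometric: P(X=8) = (1-p)^(k-1)×p = (3/7)^7×4/7 = 8748/5764801

P(X=8) = 8748/5764801 ≈ 0.15%


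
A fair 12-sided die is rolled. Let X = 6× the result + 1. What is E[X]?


E[die] = (1+12)/2 = 13/2
E[X] = 6×13/2 + 1 = 40

E[X] = 40


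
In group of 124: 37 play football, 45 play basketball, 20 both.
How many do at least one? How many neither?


|A∪B| = 37+45-20 = 62
Neither = 124-62 = 62

At least one: 62; Neither: 62


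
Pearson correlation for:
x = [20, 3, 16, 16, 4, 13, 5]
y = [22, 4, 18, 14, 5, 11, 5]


n=7, Σx=77, Σy=79, Σxy=1152, Σx²=1131, Σy²=1191
r = (7×1152 - 77×79)/√((7×1131 - 77²)(7×1191 - 79²))
= 1981/√(1988×2096) = 1981/√4166848 ≈ 1981/2041.2859 ≈ 0.9705

r ≈ 0.9705


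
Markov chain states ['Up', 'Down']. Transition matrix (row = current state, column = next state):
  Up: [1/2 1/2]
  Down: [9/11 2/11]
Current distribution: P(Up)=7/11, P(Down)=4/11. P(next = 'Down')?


P(next=Down) = Σᵢ P(now=i)×P(i→Down)
= 7/11×1/2 + 4/11×2/11
= 7/22 + 8/121 = 93/242

P = 93/242 ≈ 0.3843


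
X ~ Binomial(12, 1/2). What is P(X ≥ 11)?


P(X ≥ 11) = Σ P(X=i) for i=11..12
P(X=11) = 3/1024
P(X=12) = 1/4096
Sum = 13/4096

P(X ≥ 11) = 13/4096 ≈ 0.32%


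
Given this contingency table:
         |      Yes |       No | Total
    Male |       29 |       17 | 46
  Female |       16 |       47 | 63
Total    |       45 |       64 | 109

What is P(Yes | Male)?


P(Yes | Male) = 29/(29+17) = 29/46

P(Yes|Male) = 29/46 ≈ 63.04%


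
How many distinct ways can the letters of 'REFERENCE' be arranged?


Letters: 9, freq: {'R': 2, 'E': 4, 'F': 1, 'N': 1, 'C': 1}
9!/(2!×4!×1!×1!×1!) = 362880/48 = 7560

7560


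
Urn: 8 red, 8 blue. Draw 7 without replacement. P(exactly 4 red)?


Hypergeometric: C(8,4)×C(8,3)/C(16,7)
= 70×56/11440 = 49/143

P(X=4) = 49/143 ≈ 34.27%


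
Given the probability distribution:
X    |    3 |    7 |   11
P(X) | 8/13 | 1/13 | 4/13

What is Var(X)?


E[X] = 75/13
E[X²] = 605/13
Var(X) = E[X²] - (E[X])² = 605/13 - 5625/169 = 2240/169

Var(X) = 2240/169 ≈ 13.2544


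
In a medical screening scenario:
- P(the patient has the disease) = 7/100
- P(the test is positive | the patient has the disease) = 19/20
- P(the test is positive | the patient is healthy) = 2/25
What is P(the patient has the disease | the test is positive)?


Using Bayes' theorem:
P(A|B) = P(B|A)·P(A) / P(B)

P(the test is positive) = 19/20 × 7/100 + 2/25 × 93/100
= 133/2000 + 93/1250 = 1409/10000

P(the patient has the disease|the test is positive) = (133/2000) / (1409/10000) = 665/1409

P(the patient has the disease|the test is positive) = 665/1409 ≈ 47.20%


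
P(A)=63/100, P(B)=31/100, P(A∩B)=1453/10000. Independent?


P(A)×P(B) = 1953/10000
P(A∩B) = 1453/10000
Not equal → NOT independent

No, not independent


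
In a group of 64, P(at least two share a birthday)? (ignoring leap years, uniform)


P(all different) = Π(365-i)/365 for i=0..63
= 0.002810
P(match) = 1 - 0.002810 = 0.997190

P ≈ 0.9972 ≈ 99.72%


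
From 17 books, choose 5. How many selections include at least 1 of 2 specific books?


Complement: C(17,5) - C(15,5) = 6188 - 3003 = 3185

3185


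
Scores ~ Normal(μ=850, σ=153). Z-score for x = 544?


z = (x - μ)/σ = (544 - 850)/153 = -2.0

z = -2.0


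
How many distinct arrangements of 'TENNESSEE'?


Letters: 9, freq: {'T': 1, 'E': 4, 'N': 2, 'S': 2}
9!/(1!×4!×2!×2!) = 362880/96 = 3780

3780


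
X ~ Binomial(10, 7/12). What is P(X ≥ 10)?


P(X ≥ 10) = Σ P(X=i) for i=10..10
P(X=10) = 282475249/61917364224
Sum = 282475249/61917364224

P(X ≥ 10) = 282475249/61917364224 ≈ 0.46%


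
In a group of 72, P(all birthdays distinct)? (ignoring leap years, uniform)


P(all different) = Π(365-i)/365 for i=0..71
= (365/365)×(364/365)×...×(294/365)
= 0.000547

P ≈ 0.0005 ≈ 0.05%


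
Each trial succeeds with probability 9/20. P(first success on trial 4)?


Geometric: P(X=4) = (1-p)^(k-1)×p = (11/20)^3×9/20 = 11979/160000

P(X=4) = 11979/160000 ≈ 7.49%


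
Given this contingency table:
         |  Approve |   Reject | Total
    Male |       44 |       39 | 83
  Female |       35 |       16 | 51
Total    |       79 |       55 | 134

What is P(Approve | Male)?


P(Approve | Male) = 44/(44+39) = 44/83

P(Approve|Male) = 44/83 ≈ 53.01%


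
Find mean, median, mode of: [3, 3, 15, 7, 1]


Sorted: [1, 3, 3, 7, 15]
Mean = 29/5
Median = 3
Freq: {3: 2, 15: 1, 7: 1, 1: 1}
Mode: [3]

Mean=29/5, Median=3, Mode=3


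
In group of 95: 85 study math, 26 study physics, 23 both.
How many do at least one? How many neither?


|A∪B| = 85+26-23 = 88
Neither = 95-88 = 7

At least one: 88; Neither: 7


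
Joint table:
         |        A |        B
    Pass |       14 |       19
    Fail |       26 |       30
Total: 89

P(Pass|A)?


P(Pass|A) = 14/(14+26) = 14/40 = 7/20

P = 7/20 ≈ 35.00%


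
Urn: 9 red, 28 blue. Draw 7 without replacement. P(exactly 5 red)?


Hypergeometric: C(9,5)×C(28,2)/C(37,7)
= 126×378/10295472 = 3969/857956

P(X=5) = 3969/857956 ≈ 0.46%


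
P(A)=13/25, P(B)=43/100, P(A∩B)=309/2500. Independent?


P(A)×P(B) = 559/2500
P(A∩B) = 309/2500
Not equal → NOT independent

No, not independent


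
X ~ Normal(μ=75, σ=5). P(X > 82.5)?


z = (82.5-75)/5 = 1.5
P(X > 82.5) = 1 - P(Z ≤ 1.5) = 1 - 0.9332 = 0.0668

P(X > 82.5) ≈ 0.0668


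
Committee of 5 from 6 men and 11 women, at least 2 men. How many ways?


Count by #men:
  2M,3W: C(6,2)×C(11,3)=2475
  3M,2W: C(6,3)×C(11,2)=1100
  4M,1W: C(6,4)×C(11,1)=165
  5M,0W: C(6,5)×C(11,0)=6
Total = 3746

3746


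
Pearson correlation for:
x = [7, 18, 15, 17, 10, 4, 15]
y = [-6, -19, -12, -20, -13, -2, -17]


n=7, Σx=86, Σy=-89, Σxy=-1297, Σx²=1228, Σy²=1403
r = (7×(-1297) - 86×(-89))/√((7×1228 - 86²)(7×1403 - (-89)²))
= -1425/√(1200×1900) = -1425/√2280000 ≈ -1425/1509.9669 ≈ -0.9437

r ≈ -0.9437


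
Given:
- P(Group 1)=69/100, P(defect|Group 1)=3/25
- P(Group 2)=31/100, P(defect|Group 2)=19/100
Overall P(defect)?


P(B) = Σ P(B|Aᵢ)×P(Aᵢ)
  3/25×69/100 = 207/2500
  19/100×31/100 = 589/10000
Sum = 1417/10000

P(defect) = 1417/10000 ≈ 14.17%


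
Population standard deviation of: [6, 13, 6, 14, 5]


Mean = 44/5
  (6-44/5)²=196/25
  (13-44/5)²=441/25
  (6-44/5)²=196/25
  (14-44/5)²=676/25
  (5-44/5)²=361/25
Σ(x-μ)² = 374/5
σ² = (374/5)/5 = 374/25

σ = √(374/25) ≈ 3.8678


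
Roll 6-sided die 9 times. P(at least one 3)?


P(no 3)^9 = (5/6)^9 = 1953125/10077696
P(≥1) = 1 - 1953125/10077696 = 8124571/10077696

P = 8124571/10077696 ≈ 80.62%


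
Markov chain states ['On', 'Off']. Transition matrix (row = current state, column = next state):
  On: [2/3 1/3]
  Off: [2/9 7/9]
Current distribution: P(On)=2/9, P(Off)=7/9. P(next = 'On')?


P(next=On) = Σᵢ P(now=i)×P(i→On)
= 2/9×2/3 + 7/9×2/9
= 4/27 + 14/81 = 26/81

P = 26/81 ≈ 0.3210


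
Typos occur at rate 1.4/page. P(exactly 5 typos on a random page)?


Poisson(λ=1.4): P(X=5) = e^(-λ)×λ^k/k!
= e^(-1.4) × 1.4^5 / 5!
≈ 0.2465969639 × 5.37824 / 120 ≈ 0.011052

P(X=5) ≈ 0.011052 ≈ 1.11%


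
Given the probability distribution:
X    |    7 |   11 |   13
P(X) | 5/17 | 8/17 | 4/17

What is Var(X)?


E[X] = 175/17
E[X²] = 1889/17
Var(X) = E[X²] - (E[X])² = 1889/17 - 30625/289 = 1488/289

Var(X) = 1488/289 ≈ 5.1488


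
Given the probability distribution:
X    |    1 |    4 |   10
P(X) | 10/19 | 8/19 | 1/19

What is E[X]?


E[X] = Σ x·P(X=x)
= (1)×(10/19) + (4)×(8/19) + (10)×(1/19)
= 52/19

E[X] = 52/19


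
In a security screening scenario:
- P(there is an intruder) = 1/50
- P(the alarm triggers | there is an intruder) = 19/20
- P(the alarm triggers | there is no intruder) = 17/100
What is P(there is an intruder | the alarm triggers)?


Using Bayes' theorem:
P(A|B) = P(B|A)·P(A) / P(B)

P(the alarm triggers) = 19/20 × 1/50 + 17/100 × 49/50
= 19/1000 + 833/5000 = 116/625

P(there is an intruder|the alarm triggers) = (19/1000) / (116/625) = 95/928

P(there is an intruder|the alarm triggers) = 95/928 ≈ 10.24%


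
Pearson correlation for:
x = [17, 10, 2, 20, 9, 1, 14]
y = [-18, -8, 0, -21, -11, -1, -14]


n=7, Σx=73, Σy=-73, Σxy=-1102, Σx²=1071, Σy²=1147
r = (7×(-1102) - 73×(-73))/√((7×1071 - 73²)(7×1147 - (-73)²))
= -2385/√(2168×2700) = -2385/√5853600 ≈ -2385/2419.4214 ≈ -0.9858

r ≈ -0.9858


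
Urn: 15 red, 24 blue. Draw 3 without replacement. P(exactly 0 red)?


Hypergeometric: C(15,0)×C(24,3)/C(39,3)
= 1×2024/9139 = 2024/9139

P(X=0) = 2024/9139 ≈ 22.15%


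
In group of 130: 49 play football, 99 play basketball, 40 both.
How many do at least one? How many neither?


|A∪B| = 49+99-40 = 108
Neither = 130-108 = 22

At least one: 108; Neither: 22


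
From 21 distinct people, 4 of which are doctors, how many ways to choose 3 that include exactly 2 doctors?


Choose 2 of the 4 doctors and 1 of the other 17 people:
C(4,2)×C(17,1) = 6×17 = 102

102


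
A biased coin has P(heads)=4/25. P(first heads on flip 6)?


Geometric: P(X=6) = (1-p)^(k-1)×p = (21/25)^5×4/25 = 16336404/244140625

P(X=6) = 16336404/244140625 ≈ 6.69%


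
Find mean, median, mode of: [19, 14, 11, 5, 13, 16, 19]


Sorted: [5, 11, 13, 14, 16, 19, 19]
Mean = 97/7
Median = 14
Freq: {19: 2, 14: 1, 11: 1, 5: 1, 13: 1, 16: 1}
Mode: [19]

Mean=97/7, Median=14, Mode=19


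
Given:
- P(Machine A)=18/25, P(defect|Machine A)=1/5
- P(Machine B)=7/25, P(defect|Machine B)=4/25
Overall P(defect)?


P(B) = Σ P(B|Aᵢ)×P(Aᵢ)
  1/5×18/25 = 18/125
  4/25×7/25 = 28/625
Sum = 118/625

P(defect) = 118/625 ≈ 18.88%


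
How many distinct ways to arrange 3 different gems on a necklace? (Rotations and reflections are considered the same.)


Free circular arrangements: rotations and reflections both identified.
(n-1)!/2 = 2!/2 = 2/2 = 1

1


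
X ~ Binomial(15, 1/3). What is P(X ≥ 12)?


P(X ≥ 12) = Σ P(X=i) for i=12..15
P(X=12) = 3640/14348907
P(X=13) = 140/4782969
P(X=14) = 10/4782969
P(X=15) = 1/14348907
Sum = 4091/14348907

P(X ≥ 12) = 4091/14348907 ≈ 0.03%


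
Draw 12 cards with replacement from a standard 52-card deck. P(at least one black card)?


P(not a black card) = 26/52 = 1/2
P(none in 12 draws) = (1/2)^12 = 1/4096
P(≥1 black card) = 1 - 1/4096 = 4095/4096

P = 4095/4096 ≈ 99.98%


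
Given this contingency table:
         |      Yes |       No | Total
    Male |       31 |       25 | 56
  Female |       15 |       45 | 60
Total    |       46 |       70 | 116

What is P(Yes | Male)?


P(Yes | Male) = 31/(31+25) = 31/56

P(Yes|Male) = 31/56 ≈ 55.36%


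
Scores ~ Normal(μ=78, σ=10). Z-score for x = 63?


z = (x - μ)/σ = (63 - 78)/10 = -1.5

z = -1.5


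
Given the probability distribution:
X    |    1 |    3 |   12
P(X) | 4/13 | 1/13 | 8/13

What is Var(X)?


E[X] = 103/13
E[X²] = 1165/13
Var(X) = E[X²] - (E[X])² = 1165/13 - 10609/169 = 4536/169

Var(X) = 4536/169 ≈ 26.8402


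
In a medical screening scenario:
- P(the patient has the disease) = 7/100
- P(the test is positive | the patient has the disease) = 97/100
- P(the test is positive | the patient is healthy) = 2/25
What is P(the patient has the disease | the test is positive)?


Using Bayes' theorem:
P(A|B) = P(B|A)·P(A) / P(B)

P(the test is positive) = 97/100 × 7/100 + 2/25 × 93/100
= 679/10000 + 93/1250 = 1423/10000

P(the patient has the disease|the test is positive) = (679/10000) / (1423/10000) = 679/1423

P(the patient has the disease|the test is positive) = 679/1423 ≈ 47.72%


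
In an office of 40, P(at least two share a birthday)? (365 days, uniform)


P(all different) = Π(365-i)/365 for i=0..39
= 0.108768
P(match) = 1 - 0.108768 = 0.891232

P ≈ 0.8912 ≈ 89.12%


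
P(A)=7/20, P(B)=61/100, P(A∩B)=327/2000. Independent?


P(A)×P(B) = 427/2000
P(A∩B) = 327/2000
Not equal → NOT independent

No, not independent


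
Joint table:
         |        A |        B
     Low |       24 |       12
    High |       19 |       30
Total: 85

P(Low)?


P(Low) = (24+12)/85 = 36/85

P(Low) = 36/85 ≈ 42.35%


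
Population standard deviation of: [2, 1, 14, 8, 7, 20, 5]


Mean = 57/7
  (2-57/7)²=1849/49
  (1-57/7)²=2500/49
  (14-57/7)²=1681/49
  (8-57/7)²=1/49
  (7-57/7)²=64/49
  (20-57/7)²=6889/49
  (5-57/7)²=484/49
Σ(x-μ)² = 1924/7
σ² = (1924/7)/7 = 1924/49

σ = √(1924/49) ≈ 6.2662


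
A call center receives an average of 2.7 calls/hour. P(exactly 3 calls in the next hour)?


Poisson(λ=2.7): P(X=3) = e^(-λ)×λ^k/k!
= e^(-2.7) × 2.7^3 / 3!
≈ 0.06720551274 × 19.683 / 6 ≈ 0.220468

P(X=3) ≈ 0.220468 ≈ 22.05%


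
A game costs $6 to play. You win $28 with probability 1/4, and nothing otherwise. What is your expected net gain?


E[gain] = (28-6)×1/4 + (-6)×3/4
= 11/2 - 9/2 = 1

Expected net gain = $1 ≈ $1.00


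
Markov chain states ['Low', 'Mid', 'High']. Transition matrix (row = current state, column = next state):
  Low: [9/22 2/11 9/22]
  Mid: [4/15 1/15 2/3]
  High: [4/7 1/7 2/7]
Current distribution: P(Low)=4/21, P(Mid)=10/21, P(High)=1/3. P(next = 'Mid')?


P(next=Mid) = Σᵢ P(now=i)×P(i→Mid)
= 4/21×2/11 + 10/21×1/15 + 1/3×1/7
= 8/231 + 2/63 + 1/21 = 79/693

P = 79/693 ≈ 0.1140


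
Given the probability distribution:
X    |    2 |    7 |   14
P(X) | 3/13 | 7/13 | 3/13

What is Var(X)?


E[X] = 97/13
E[X²] = 943/13
Var(X) = E[X²] - (E[X])² = 943/13 - 9409/169 = 2850/169

Var(X) = 2850/169 ≈ 16.8639


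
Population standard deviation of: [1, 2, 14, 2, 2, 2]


Mean = 23/6
  (1-23/6)²=289/36
  (2-23/6)²=121/36
  (14-23/6)²=3721/36
  (2-23/6)²=121/36
  (2-23/6)²=121/36
  (2-23/6)²=121/36
Σ(x-μ)² = 749/6
σ² = (749/6)/6 = 749/36

σ = √(749/36) ≈ 4.5613


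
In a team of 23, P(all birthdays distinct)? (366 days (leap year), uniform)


P(all different) = Π(366-i)/366 for i=0..22
= (366/366)×(365/366)×...×(344/366)
= 0.493677

P ≈ 0.4937 ≈ 49.37%


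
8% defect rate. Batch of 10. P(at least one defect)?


P(all good) = (23/25)^10 = 41426511213649/95367431640625
P(≥1 defect) = 53940920426976/95367431640625

P = 53940920426976/95367431640625 ≈ 56.56%


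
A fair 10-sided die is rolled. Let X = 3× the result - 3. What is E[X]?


E[die] = (1+10)/2 = 11/2
E[X] = 3×11/2 - 3 = 27/2

E[X] = 27/2


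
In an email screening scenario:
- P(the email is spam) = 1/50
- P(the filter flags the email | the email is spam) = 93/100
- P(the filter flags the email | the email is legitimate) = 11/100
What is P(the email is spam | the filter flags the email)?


Using Bayes' theorem:
P(A|B) = P(B|A)·P(A) / P(B)

P(the filter flags the email) = 93/100 × 1/50 + 11/100 × 49/50
= 93/5000 + 539/5000 = 79/625

P(the email is spam|the filter flags the email) = (93/5000) / (79/625) = 93/632

P(the email is spam|the filter flags the email) = 93/632 ≈ 14.72%


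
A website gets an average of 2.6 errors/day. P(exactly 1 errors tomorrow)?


Poisson(λ=2.6): P(X=1) = e^(-λ)×λ^k/k!
= e^(-2.6) × 2.6^1 / 1!
≈ 0.07427357821 × 2.6 / 1 ≈ 0.193111

P(X=1) ≈ 0.193111 ≈ 19.31%


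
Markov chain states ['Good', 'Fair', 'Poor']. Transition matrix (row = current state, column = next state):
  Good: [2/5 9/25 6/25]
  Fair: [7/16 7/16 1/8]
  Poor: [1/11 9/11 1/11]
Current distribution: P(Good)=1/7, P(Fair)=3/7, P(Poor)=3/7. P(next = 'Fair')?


P(next=Fair) = Σᵢ P(now=i)×P(i→Fair)
= 1/7×9/25 + 3/7×7/16 + 3/7×9/11
= 9/175 + 3/16 + 27/77 = 18159/30800

P = 18159/30800 ≈ 0.5896


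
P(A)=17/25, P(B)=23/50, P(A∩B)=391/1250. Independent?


P(A)×P(B) = 391/1250
P(A∩B) = 391/1250
Equal ✓ → Independent

Yes, independent


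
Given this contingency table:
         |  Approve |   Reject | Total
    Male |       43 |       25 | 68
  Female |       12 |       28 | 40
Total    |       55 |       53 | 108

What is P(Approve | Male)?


P(Approve | Male) = 43/(43+25) = 43/68

P(Approve|Male) = 43/68 ≈ 63.24%


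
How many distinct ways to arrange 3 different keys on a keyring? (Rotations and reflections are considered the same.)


Free circular arrangements: rotations and reflections both identified.
(n-1)!/2 = 2!/2 = 2/2 = 1

1


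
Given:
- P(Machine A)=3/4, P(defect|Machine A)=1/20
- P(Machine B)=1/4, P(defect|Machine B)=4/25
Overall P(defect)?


P(B) = Σ P(B|Aᵢ)×P(Aᵢ)
  1/20×3/4 = 3/80
  4/25×1/4 = 1/25
Sum = 31/400

P(defect) = 31/400 ≈ 7.75%


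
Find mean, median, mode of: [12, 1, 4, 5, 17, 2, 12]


Sorted: [1, 2, 4, 5, 12, 12, 17]
Mean = 53/7
Median = 5
Freq: {12: 2, 1: 1, 4: 1, 5: 1, 17: 1, 2: 1}
Mode: [12]

Mean=53/7, Median=5, Mode=12


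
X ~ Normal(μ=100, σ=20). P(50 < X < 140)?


z₁=(50-100)/20=-2.5, z₂=(140-100)/20=2.0
P = Φ(2.0) - Φ(-2.5) = 0.977250 - 0.006210 = 0.971040 ≈ 0.9710

P(50 < X < 140) ≈ 0.9710


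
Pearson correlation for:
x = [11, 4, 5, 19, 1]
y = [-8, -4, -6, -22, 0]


n=5, Σx=40, Σy=-40, Σxy=-552, Σx²=524, Σy²=600
r = (5×(-552) - 40×(-40))/√((5×524 - 40²)(5×600 - (-40)²))
= -1160/√(1020×1400) = -1160/√1428000 ≈ -1160/1194.9895 ≈ -0.9707

r ≈ -0.9707


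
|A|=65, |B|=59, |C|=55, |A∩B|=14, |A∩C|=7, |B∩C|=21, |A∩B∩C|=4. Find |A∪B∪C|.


|A∪B∪C| = 65+59+55-14-7-21+4 = 141

|A∪B∪C| = 141


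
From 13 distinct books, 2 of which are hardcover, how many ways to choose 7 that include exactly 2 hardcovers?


Choose 2 of the 2 hardcovers and 5 of the other 11 books:
C(2,2)×C(11,5) = 1×462 = 462

462


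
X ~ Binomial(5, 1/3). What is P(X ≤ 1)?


P(X ≤ 1) = Σ P(X=i) for i=0..1
P(X=0) = 32/243
P(X=1) = 80/243
Sum = 112/243

P(X ≤ 1) = 112/243 ≈ 46.09%


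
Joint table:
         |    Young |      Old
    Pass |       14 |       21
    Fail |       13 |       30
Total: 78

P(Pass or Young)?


P(Pass∨Young) = P(Pass) + P(Young) - P(Pass∧Young)
= (35 + 27 - 14)/78 = 48/78 = 8/13

P = 8/13 ≈ 61.54%


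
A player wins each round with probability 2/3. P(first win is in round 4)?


Geometric: P(X=4) = (1-p)^(k-1)×p = (1/3)^3×2/3 = 2/81

P(X=4) = 2/81 ≈ 2.47%


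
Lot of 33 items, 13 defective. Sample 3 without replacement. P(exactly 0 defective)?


Hypergeometric: C(13,0)×C(20,3)/C(33,3)
= 1×1140/5456 = 285/1364

P(X=0) = 285/1364 ≈ 20.89%


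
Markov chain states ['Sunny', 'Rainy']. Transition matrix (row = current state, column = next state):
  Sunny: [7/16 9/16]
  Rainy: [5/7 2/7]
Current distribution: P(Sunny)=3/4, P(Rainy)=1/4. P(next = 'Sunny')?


P(next=Sunny) = Σᵢ P(now=i)×P(i→Sunny)
= 3/4×7/16 + 1/4×5/7
= 21/64 + 5/28 = 227/448

P = 227/448 ≈ 0.5067


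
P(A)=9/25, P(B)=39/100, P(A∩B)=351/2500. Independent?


P(A)×P(B) = 351/2500
P(A∩B) = 351/2500
Equal ✓ → Independent

Yes, independent


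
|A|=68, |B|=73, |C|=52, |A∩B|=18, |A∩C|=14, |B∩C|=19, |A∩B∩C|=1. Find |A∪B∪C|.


|A∪B∪C| = 68+73+52-18-14-19+1 = 143

|A∪B∪C| = 143
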